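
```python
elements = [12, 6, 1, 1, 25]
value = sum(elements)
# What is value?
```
Trace:
  elements=[12, 6, 1, 1, 25]
  elements=[12, 6, 1, 1, 25], value=45

Final answer: 45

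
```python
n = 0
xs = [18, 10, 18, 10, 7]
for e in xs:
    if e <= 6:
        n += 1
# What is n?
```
Trace:
  n=0
  n=0, e=18
  n=0, e=10
  n=0, e=18
  n=0, e=10
  n=0, e=7

Final answer: 0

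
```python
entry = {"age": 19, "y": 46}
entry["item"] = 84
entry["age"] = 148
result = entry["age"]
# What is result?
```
Trace:
  entry={'age': 19, 'y': 46}
  entry={'age': 19, 'y': 46, 'item': 84}
  entry={'age': 148, 'y': 46, 'item': 84}
  entry={'age': 148, 'y': 46, 'item': 84}, result=148

Final answer: 148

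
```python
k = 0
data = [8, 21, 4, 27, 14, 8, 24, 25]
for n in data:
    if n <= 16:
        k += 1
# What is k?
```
Trace:
  k=0
  k=1, n=8
  k=1, n=21
  k=2, n=4
  k=2, n=27
  k=3, n=14
  k=4, n=8
  k=4, n=24
  k=4, n=25

Final answer: 4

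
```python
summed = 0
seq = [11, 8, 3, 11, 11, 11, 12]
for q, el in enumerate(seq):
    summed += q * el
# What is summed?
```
Trace:
  summed=0
  summed=0, q=0, el=11
  summed=8, q=1, el=8
  summed=14, q=2, el=3
  summed=47, q=3, el=11
  summed=91, q=4, el=11
  summed=146, q=5, el=11
  summed=218, q=6, el=12

Final answer: 218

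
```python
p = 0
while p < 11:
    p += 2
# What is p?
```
Trace:
  p=0
  p=2
  p=4
  p=6
  p=8
  p=10
  p=12

Final answer: 12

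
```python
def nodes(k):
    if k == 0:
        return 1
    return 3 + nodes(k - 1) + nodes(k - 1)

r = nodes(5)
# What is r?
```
Call trace (a repeated sub-call is expanded the first time; later identical calls just restate its return value):
nodes(k=5)
  nodes(k=4)
    nodes(k=3)
      nodes(k=2)
        nodes(k=1)
          nodes(k=0)
          -> return 1
          nodes(k=0)
          -> return 1
        -> return 5
        nodes(k=1) -> return 5  (same call as traced above)
      -> return 13
      nodes(k=2) -> return 13  (same call as traced above)
    -> return 29
    nodes(k=3) -> return 29  (same call as traced above)
  -> return 61
  nodes(k=4) -> return 61  (same call as traced above)
-> return 125

Final answer: 125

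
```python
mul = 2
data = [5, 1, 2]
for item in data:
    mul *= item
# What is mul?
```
Trace:
  mul=2
  mul=10, item=5
  mul=10, item=1
  mul=20, item=2

Final answer: 20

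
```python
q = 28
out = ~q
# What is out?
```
Trace:
  q=28
  q=28, out=-29

Final answer: -29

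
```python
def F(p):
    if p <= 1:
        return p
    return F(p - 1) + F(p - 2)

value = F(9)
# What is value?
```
Call trace (a repeated sub-call is expanded the first time; later identical calls just restate its return value):
F(p=9)
  F(p=8)
    F(p=7)
      F(p=6)
        F(p=5)
          F(p=4)
            F(p=3)
              F(p=2)
                F(p=1)
                -> return 1
                F(p=0)
                -> return 0
              -> return 1
              F(p=1)
              -> return 1
            -> return 2
            F(p=2) -> return 1  (same call as traced above)
          -> return 3
          F(p=3) -> return 2  (same call as traced above)
        -> return 5
        F(p=4) -> return 3  (same call as traced above)
      -> return 8
      F(p=5) -> return 5  (same call as traced above)
    -> return 13
    F(p=6) -> return 8  (same call as traced above)
  -> return 21
  F(p=7) -> return 13  (same call as traced above)
-> return 34

Final answer: 34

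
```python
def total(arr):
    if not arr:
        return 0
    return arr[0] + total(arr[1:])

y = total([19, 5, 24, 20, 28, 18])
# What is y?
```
Call trace:
total(arr=[19, 5, 24, 20, 28, 18])
  total(arr=[5, 24, 20, 28, 18])
    total(arr=[24, 20, 28, 18])
      total(arr=[20, 28, 18])
        total(arr=[28, 18])
          total(arr=[18])
            total(arr=[])
            -> return 0
          -> return 18
        -> return 46
      -> return 66
    -> return 90
  -> return 95
-> return 114

Final answer: 114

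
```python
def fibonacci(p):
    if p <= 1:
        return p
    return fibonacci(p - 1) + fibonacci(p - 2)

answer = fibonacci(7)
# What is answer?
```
Call trace (a repeated sub-call is expanded the first time; later identical calls just restate its return value):
fibonacci(p=7)
  fibonacci(p=6)
    fibonacci(p=5)
      fibonacci(p=4)
        fibonacci(p=3)
          fibonacci(p=2)
            fibonacci(p=1)
            -> return 1
            fibonacci(p=0)
            -> return 0
          -> return 1
          fibonacci(p=1)
          -> return 1
        -> return 2
        fibonacci(p=2) -> return 1  (same call as traced above)
      -> return 3
      fibonacci(p=3) -> return 2  (same call as traced above)
    -> return 5
    fibonacci(p=4) -> return 3  (same call as traced above)
  -> return 8
  fibonacci(p=5) -> return 5  (same call as traced above)
-> return 13

Final answer: 13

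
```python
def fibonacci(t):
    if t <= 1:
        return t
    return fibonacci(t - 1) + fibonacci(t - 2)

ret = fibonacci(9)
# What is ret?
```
Call trace (a repeated sub-call is expanded the first time; later identical calls just restate its return value):
fibonacci(t=9)
  fibonacci(t=8)
    fibonacci(t=7)
      fibonacci(t=6)
        fibonacci(t=5)
          fibonacci(t=4)
            fibonacci(t=3)
              fibonacci(t=2)
                fibonacci(t=1)
                -> return 1
                fibonacci(t=0)
                -> return 0
              -> return 1
              fibonacci(t=1)
              -> return 1
            -> return 2
            fibonacci(t=2) -> return 1  (same call as traced above)
          -> return 3
          fibonacci(t=3) -> return 2  (same call as traced above)
        -> return 5
        fibonacci(t=4) -> return 3  (same call as traced above)
      -> return 8
      fibonacci(t=5) -> return 5  (same call as traced above)
    -> return 13
    fibonacci(t=6) -> return 8  (same call as traced above)
  -> return 21
  fibonacci(t=7) -> return 13  (same call as traced above)
-> return 34

Final answer: 34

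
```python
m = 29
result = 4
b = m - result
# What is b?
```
Trace:
  m=29
  m=29, result=4
  m=29, result=4, b=25

Final answer: 25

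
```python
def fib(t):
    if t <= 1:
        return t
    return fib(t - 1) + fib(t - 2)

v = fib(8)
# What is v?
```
Call trace (a repeated sub-call is expanded the first time; later identical calls just restate its return value):
fib(t=8)
  fib(t=7)
    fib(t=6)
      fib(t=5)
        fib(t=4)
          fib(t=3)
            fib(t=2)
              fib(t=1)
              -> return 1
              fib(t=0)
              -> return 0
            -> return 1
            fib(t=1)
            -> return 1
          -> return 2
          fib(t=2) -> return 1  (same call as traced above)
        -> return 3
        fib(t=3) -> return 2  (same call as traced above)
      -> return 5
      fib(t=4) -> return 3  (same call as traced above)
    -> return 8
    fib(t=5) -> return 5  (same call as traced above)
  -> return 13
  fib(t=6) -> return 8  (same call as traced above)
-> return 21

Final answer: 21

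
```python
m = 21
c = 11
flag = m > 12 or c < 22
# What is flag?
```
Trace:
  m=21
  m=21, c=11
  m=21, c=11, flag=True

Final answer: True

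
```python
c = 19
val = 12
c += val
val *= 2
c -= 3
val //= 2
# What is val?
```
Trace:
  c=19
  c=19, val=12
  c=31, val=12
  c=31, val=24
  c=28, val=24
  c=28, val=12

Final answer: 12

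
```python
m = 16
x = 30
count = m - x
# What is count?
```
Trace:
  m=16
  m=16, x=30
  m=16, x=30, count=-14

Final answer: -14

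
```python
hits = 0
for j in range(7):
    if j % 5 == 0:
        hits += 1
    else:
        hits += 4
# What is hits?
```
Trace:
  hits=0
  hits=1, j=0
  hits=5, j=1
  hits=9, j=2
  hits=13, j=3
  hits=17, j=4
  hits=18, j=5
  hits=22, j=6

Final answer: 22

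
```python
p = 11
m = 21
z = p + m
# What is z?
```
Trace:
  p=11
  p=11, m=21
  p=11, m=21, z=32

Final answer: 32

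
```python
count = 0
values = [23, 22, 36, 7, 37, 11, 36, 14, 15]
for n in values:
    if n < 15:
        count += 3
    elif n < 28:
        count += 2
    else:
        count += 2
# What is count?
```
Trace:
  count=0
  count=2, n=23
  count=4, n=22
  count=6, n=36
  count=9, n=7
  count=11, n=37
  count=14, n=11
  count=16, n=36
  count=19, n=14
  count=21, n=15

Final answer: 21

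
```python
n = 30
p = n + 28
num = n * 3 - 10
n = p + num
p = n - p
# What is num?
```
Trace:
  n=30
  n=30, p=58
  n=30, p=58, num=80
  n=138, p=58, num=80
  n=138, p=80, num=80

Final answer: 80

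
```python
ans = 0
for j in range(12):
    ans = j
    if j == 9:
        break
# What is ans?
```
Trace:
  ans=0
  ans=0, j=0
  ans=1, j=1
  ans=2, j=2
  ans=3, j=3
  ans=4, j=4
  ans=5, j=5
  ans=6, j=6
  ans=7, j=7
  ans=8, j=8
  ans=9, j=9

Final answer: 9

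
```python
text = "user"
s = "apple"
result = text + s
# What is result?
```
Trace:
  text='user'
  text='user', s='apple'
  text='user', s='apple', result='userapple'

Final answer: 'userapple'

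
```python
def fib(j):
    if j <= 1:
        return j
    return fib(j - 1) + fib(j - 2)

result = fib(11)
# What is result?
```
Call trace (a repeated sub-call is expanded the first time; later identical calls just restate its return value):
fib(j=11)
  fib(j=10)
    fib(j=9)
      fib(j=8)
        fib(j=7)
          fib(j=6)
            fib(j=5)
              fib(j=4)
                fib(j=3)
                  fib(j=2)
                    fib(j=1)
                    -> return 1
                    fib(j=0)
                    -> return 0
                  -> return 1
                  fib(j=1)
                  -> return 1
                -> return 2
                fib(j=2) -> return 1  (same call as traced above)
              -> return 3
              fib(j=3) -> return 2  (same call as traced above)
            -> return 5
            fib(j=4) -> return 3  (same call as traced above)
          -> return 8
          fib(j=5) -> return 5  (same call as traced above)
        -> return 13
        fib(j=6) -> return 8  (same call as traced above)
      -> return 21
      fib(j=7) -> return 13  (same call as traced above)
    -> return 34
    fib(j=8) -> return 21  (same call as traced above)
  -> return 55
  fib(j=9) -> return 34  (same call as traced above)
-> return 89

Final answer: 89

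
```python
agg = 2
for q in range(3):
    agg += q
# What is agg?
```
Trace:
  agg=2
  agg=2, q=0
  agg=3, q=1
  agg=5, q=2

Final answer: 5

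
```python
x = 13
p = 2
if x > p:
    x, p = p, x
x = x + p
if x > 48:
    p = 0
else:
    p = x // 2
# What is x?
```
Trace:
  x=13
  x=13, p=2
  x=2, p=13
  x=15, p=13
  x=15, p=7

Final answer: 15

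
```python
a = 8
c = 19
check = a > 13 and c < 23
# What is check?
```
Trace:
  a=8
  a=8, c=19
  a=8, c=19, check=False

Final answer: False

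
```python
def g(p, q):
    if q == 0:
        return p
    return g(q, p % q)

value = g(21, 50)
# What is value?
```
Call trace:
g(p=21, q=50)
  g(p=50, q=21)
    g(p=21, q=8)
      g(p=8, q=5)
        g(p=5, q=3)
          g(p=3, q=2)
            g(p=2, q=1)
              g(p=1, q=0)
              -> return 1
            -> return 1
          -> return 1
        -> return 1
      -> return 1
    -> return 1
  -> return 1
-> return 1

Final answer: 1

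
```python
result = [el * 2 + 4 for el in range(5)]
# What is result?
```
Trace:
  el=0
  el=1
  el=2
  el=3
  el=4
  result=[4, 6, 8, 10, 12]

Final answer: [4, 6, 8, 10, 12]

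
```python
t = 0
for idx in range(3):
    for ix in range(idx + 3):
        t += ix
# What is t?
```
Trace:
  t=0
  t=0, idx=0, ix=0
  t=1, idx=0, ix=1
  t=3, idx=0, ix=2
  t=3, idx=1, ix=0
  t=4, idx=1, ix=1
  t=6, idx=1, ix=2
  t=9, idx=1, ix=3
  t=9, idx=2, ix=0
  t=10, idx=2, ix=1
  t=12, idx=2, ix=2
  t=15, idx=2, ix=3
  t=19, idx=2, ix=4

Final answer: 19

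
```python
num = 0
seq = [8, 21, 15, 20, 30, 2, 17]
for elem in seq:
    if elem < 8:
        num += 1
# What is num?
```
Trace:
  num=0
  num=0, elem=8
  num=0, elem=21
  num=0, elem=15
  num=0, elem=20
  num=0, elem=30
  num=1, elem=2
  num=1, elem=17

Final answer: 1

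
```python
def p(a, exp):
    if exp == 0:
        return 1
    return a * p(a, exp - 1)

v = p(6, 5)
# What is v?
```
Call trace:
p(a=6, exp=5)
  p(a=6, exp=4)
    p(a=6, exp=3)
      p(a=6, exp=2)
        p(a=6, exp=1)
          p(a=6, exp=0)
          -> return 1
        -> return 6
      -> return 36
    -> return 216
  -> return 1296
-> return 7776

Final answer: 7776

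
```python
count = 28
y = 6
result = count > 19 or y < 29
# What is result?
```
Trace:
  count=28
  count=28, y=6
  count=28, y=6, result=True

Final answer: True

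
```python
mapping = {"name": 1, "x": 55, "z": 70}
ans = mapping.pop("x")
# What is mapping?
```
Trace:
  mapping={'name': 1, 'x': 55, 'z': 70}
  mapping={'name': 1, 'z': 70}, ans=55

Final answer: {'name': 1, 'z': 70}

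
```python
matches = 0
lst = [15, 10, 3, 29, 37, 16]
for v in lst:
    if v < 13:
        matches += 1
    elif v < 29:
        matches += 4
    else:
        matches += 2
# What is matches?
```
Trace:
  matches=0
  matches=4, v=15
  matches=5, v=10
  matches=6, v=3
  matches=8, v=29
  matches=10, v=37
  matches=14, v=16

Final answer: 14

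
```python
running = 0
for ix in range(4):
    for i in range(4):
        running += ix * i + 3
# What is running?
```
Trace:
  running=0
  running=3, ix=0, i=0
  running=6, ix=0, i=1
  running=9, ix=0, i=2
  running=12, ix=0, i=3
  running=15, ix=1, i=0
  running=19, ix=1, i=1
  running=24, ix=1, i=2
  running=30, ix=1, i=3
  running=33, ix=2, i=0
  running=38, ix=2, i=1
  running=45, ix=2, i=2
  running=54, ix=2, i=3
  running=57, ix=3, i=0
  running=63, ix=3, i=1
  running=72, ix=3, i=2
  running=84, ix=3, i=3

Final answer: 84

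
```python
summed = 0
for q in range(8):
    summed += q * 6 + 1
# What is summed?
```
Trace:
  summed=0
  summed=1, q=0
  summed=8, q=1
  summed=21, q=2
  summed=40, q=3
  summed=65, q=4
  summed=96, q=5
  summed=133, q=6
  summed=176, q=7

Final answer: 176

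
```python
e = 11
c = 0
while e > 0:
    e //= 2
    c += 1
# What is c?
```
Trace:
  e=11
  e=11, c=0
  e=5, c=1
  e=2, c=2
  e=1, c=3
  e=0, c=4

Final answer: 4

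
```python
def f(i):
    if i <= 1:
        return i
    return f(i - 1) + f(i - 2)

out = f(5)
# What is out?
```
Call trace (a repeated sub-call is expanded the first time; later identical calls just restate its return value):
f(i=5)
  f(i=4)
    f(i=3)
      f(i=2)
        f(i=1)
        -> return 1
        f(i=0)
        -> return 0
      -> return 1
      f(i=1)
      -> return 1
    -> return 2
    f(i=2) -> return 1  (same call as traced above)
  -> return 3
  f(i=3) -> return 2  (same call as traced above)
-> return 5

Final answer: 5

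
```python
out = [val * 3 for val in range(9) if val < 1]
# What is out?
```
Trace:
  val=0
  val=1
  val=2
  val=3
  val=4
  val=5
  val=6
  val=7
  val=8
  out=[0]

Final answer: [0]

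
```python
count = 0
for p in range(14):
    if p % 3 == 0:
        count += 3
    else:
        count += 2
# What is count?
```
Trace:
  count=0
  count=3, p=0
  count=5, p=1
  count=7, p=2
  count=10, p=3
  count=12, p=4
  count=14, p=5
  count=17, p=6
  count=19, p=7
  count=21, p=8
  count=24, p=9
  count=26, p=10
  count=28, p=11
  count=31, p=12
  count=33, p=13

Final answer: 33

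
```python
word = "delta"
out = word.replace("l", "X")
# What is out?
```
Trace:
  word='delta'
  word='delta', out='deXta'

Final answer: 'deXta'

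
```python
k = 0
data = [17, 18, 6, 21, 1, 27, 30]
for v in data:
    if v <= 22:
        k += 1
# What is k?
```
Trace:
  k=0
  k=1, v=17
  k=2, v=18
  k=3, v=6
  k=4, v=21
  k=5, v=1
  k=5, v=27
  k=5, v=30

Final answer: 5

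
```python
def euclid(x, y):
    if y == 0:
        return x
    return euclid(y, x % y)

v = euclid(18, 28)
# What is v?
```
Call trace:
euclid(x=18, y=28)
  euclid(x=28, y=18)
    euclid(x=18, y=10)
      euclid(x=10, y=8)
        euclid(x=8, y=2)
          euclid(x=2, y=0)
          -> return 2
        -> return 2
      -> return 2
    -> return 2
  -> return 2
-> return 2

Final answer: 2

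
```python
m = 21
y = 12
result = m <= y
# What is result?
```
Trace:
  m=21
  m=21, y=12
  m=21, y=12, result=False

Final answer: False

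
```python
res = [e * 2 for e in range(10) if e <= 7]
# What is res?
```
Trace:
  e=0
  e=1
  e=2
  e=3
  e=4
  e=5
  e=6
  e=7
  e=8
  e=9
  res=[0, 2, 4, 6, 8, 10, 12, 14]

Final answer: [0, 2, 4, 6, 8, 10, 12, 14]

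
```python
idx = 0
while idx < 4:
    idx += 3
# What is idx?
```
Trace:
  idx=0
  idx=3
  idx=6

Final answer: 6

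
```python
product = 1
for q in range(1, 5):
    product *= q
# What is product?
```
Trace:
  product=1
  product=1, q=1
  product=2, q=2
  product=6, q=3
  product=24, q=4

Final answer: 24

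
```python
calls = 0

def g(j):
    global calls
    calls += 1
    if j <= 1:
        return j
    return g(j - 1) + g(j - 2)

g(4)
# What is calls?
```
Call trace (a repeated sub-call is expanded the first time; later identical calls just restate its return value):
g(j=4)
  g(j=3)
    g(j=2)
      g(j=1)
      -> return 1
      g(j=0)
      -> return 0
    -> return 1
    g(j=1)
    -> return 1
  -> return 2
  g(j=2) -> return 1  (same call as traced above)
-> return 3

calls is incremented once per call, so count the calls in each subtree. Let C(j) = number of calls made by g(j).
C(0) = C(1) = 1 (base case, no recursion); C(j) = 1 + C(j - 1) + C(j - 2) otherwise.
C(2) = 1 + C(1) + C(0) = 1 + 1 + 1 = 3
C(3) = 1 + C(2) + C(1) = 1 + 3 + 1 = 5
C(4) = 1 + C(3) + C(2) = 1 + 5 + 3 = 9
calls = C(4) = 9

Final answer: 9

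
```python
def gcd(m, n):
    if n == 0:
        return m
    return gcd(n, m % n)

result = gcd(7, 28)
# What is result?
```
Call trace:
gcd(m=7, n=28)
  gcd(m=28, n=7)
    gcd(m=7, n=0)
    -> return 7
  -> return 7
-> return 7

Final answer: 7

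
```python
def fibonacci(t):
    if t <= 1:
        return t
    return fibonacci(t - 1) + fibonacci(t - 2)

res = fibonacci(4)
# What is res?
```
Call trace (a repeated sub-call is expanded the first time; later identical calls just restate its return value):
fibonacci(t=4)
  fibonacci(t=3)
    fibonacci(t=2)
      fibonacci(t=1)
      -> return 1
      fibonacci(t=0)
      -> return 0
    -> return 1
    fibonacci(t=1)
    -> return 1
  -> return 2
  fibonacci(t=2) -> return 1  (same call as traced above)
-> return 3

Final answer: 3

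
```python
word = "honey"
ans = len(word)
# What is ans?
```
Trace:
  word='honey'
  word='honey', ans=5

Final answer: 5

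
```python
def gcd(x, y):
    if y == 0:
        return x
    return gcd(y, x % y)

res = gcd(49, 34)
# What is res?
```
Call trace:
gcd(x=49, y=34)
  gcd(x=34, y=15)
    gcd(x=15, y=4)
      gcd(x=4, y=3)
        gcd(x=3, y=1)
          gcd(x=1, y=0)
          -> return 1
        -> return 1
      -> return 1
    -> return 1
  -> return 1
-> return 1

Final answer: 1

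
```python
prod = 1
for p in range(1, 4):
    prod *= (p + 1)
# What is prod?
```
Trace:
  prod=1
  prod=2, p=1
  prod=6, p=2
  prod=24, p=3

Final answer: 24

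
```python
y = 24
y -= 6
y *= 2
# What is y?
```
Trace:
  y=24
  y=18
  y=36

Final answer: 36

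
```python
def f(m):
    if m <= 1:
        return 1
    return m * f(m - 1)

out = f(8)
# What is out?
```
Call trace:
f(m=8)
  f(m=7)
    f(m=6)
      f(m=5)
        f(m=4)
          f(m=3)
            f(m=2)
              f(m=1)
              -> return 1
            -> return 2
          -> return 6
        -> return 24
      -> return 120
    -> return 720
  -> return 5040
-> return 40320

Final answer: 40320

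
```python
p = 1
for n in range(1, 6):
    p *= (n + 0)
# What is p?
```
Trace:
  p=1
  p=1, n=1
  p=2, n=2
  p=6, n=3
  p=24, n=4
  p=120, n=5

Final answer: 120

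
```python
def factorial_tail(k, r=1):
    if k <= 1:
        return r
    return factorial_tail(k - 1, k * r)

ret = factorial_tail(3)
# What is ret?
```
Call trace:
factorial_tail(k=3, r=1)
  factorial_tail(k=2, r=3)
    factorial_tail(k=1, r=6)
    -> return 6
  -> return 6
-> return 6

Final answer: 6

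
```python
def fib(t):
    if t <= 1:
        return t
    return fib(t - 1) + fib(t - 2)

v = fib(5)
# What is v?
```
Call trace (a repeated sub-call is expanded the first time; later identical calls just restate its return value):
fib(t=5)
  fib(t=4)
    fib(t=3)
      fib(t=2)
        fib(t=1)
        -> return 1
        fib(t=0)
        -> return 0
      -> return 1
      fib(t=1)
      -> return 1
    -> return 2
    fib(t=2) -> return 1  (same call as traced above)
  -> return 3
  fib(t=3) -> return 2  (same call as traced above)
-> return 5

Final answer: 5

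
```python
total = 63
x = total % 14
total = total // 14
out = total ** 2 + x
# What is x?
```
Trace:
  total=63
  total=63, x=7
  total=4, x=7
  total=4, x=7, out=23

Final answer: 7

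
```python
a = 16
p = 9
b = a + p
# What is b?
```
Trace:
  a=16
  a=16, p=9
  a=16, p=9, b=25

Final answer: 25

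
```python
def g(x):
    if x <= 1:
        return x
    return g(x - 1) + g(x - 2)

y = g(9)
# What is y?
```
Call trace (a repeated sub-call is expanded the first time; later identical calls just restate its return value):
g(x=9)
  g(x=8)
    g(x=7)
      g(x=6)
        g(x=5)
          g(x=4)
            g(x=3)
              g(x=2)
                g(x=1)
                -> return 1
                g(x=0)
                -> return 0
              -> return 1
              g(x=1)
              -> return 1
            -> return 2
            g(x=2) -> return 1  (same call as traced above)
          -> return 3
          g(x=3) -> return 2  (same call as traced above)
        -> return 5
        g(x=4) -> return 3  (same call as traced above)
      -> return 8
      g(x=5) -> return 5  (same call as traced above)
    -> return 13
    g(x=6) -> return 8  (same call as traced above)
  -> return 21
  g(x=7) -> return 13  (same call as traced above)
-> return 34

Final answer: 34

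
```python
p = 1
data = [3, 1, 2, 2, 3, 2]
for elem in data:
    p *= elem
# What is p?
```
Trace:
  p=1
  p=3, elem=3
  p=3, elem=1
  p=6, elem=2
  p=12, elem=2
  p=36, elem=3
  p=72, elem=2

Final answer: 72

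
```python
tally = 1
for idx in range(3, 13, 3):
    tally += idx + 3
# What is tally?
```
Trace:
  tally=1
  tally=7, idx=3
  tally=16, idx=6
  tally=28, idx=9
  tally=43, idx=12

Final answer: 43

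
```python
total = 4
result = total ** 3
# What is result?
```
Trace:
  total=4
  total=4, result=64

Final answer: 64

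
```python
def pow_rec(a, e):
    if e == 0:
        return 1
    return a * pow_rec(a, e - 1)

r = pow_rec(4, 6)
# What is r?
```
Call trace:
pow_rec(a=4, e=6)
  pow_rec(a=4, e=5)
    pow_rec(a=4, e=4)
      pow_rec(a=4, e=3)
        pow_rec(a=4, e=2)
          pow_rec(a=4, e=1)
            pow_rec(a=4, e=0)
            -> return 1
          -> return 4
        -> return 16
      -> return 64
    -> return 256
  -> return 1024
-> return 4096

Final answer: 4096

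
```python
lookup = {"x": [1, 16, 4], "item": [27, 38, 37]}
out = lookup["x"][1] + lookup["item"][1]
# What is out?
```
Trace:
  lookup={'x': [1, 16, 4], 'item': [27, 38, 37]}
  lookup={'x': [1, 16, 4], 'item': [27, 38, 37]}, out=54

Final answer: 54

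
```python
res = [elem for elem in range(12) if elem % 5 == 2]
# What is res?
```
Trace:
  elem=0
  elem=1
  elem=2
  elem=3
  elem=4
  elem=5
  elem=6
  elem=7
  elem=8
  elem=9
  elem=10
  elem=11
  res=[2, 7]

Final answer: [2, 7]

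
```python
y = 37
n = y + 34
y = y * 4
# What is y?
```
Trace:
  y=37
  y=37, n=71
  y=148, n=71

Final answer: 148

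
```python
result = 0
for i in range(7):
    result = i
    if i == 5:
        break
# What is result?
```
Trace:
  result=0
  result=0, i=0
  result=1, i=1
  result=2, i=2
  result=3, i=3
  result=4, i=4
  result=5, i=5

Final answer: 5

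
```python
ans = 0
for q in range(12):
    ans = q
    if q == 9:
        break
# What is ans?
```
Trace:
  ans=0
  ans=0, q=0
  ans=1, q=1
  ans=2, q=2
  ans=3, q=3
  ans=4, q=4
  ans=5, q=5
  ans=6, q=6
  ans=7, q=7
  ans=8, q=8
  ans=9, q=9

Final answer: 9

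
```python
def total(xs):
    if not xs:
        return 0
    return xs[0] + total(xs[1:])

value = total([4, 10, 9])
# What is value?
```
Call trace:
total(xs=[4, 10, 9])
  total(xs=[10, 9])
    total(xs=[9])
      total(xs=[])
      -> return 0
    -> return 9
  -> return 19
-> return 23

Final answer: 23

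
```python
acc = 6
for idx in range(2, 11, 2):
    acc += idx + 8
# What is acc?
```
Trace:
  acc=6
  acc=16, idx=2
  acc=28, idx=4
  acc=42, idx=6
  acc=58, idx=8
  acc=76, idx=10

Final answer: 76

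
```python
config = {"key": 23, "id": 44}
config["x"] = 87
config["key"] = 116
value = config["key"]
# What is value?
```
Trace:
  config={'key': 23, 'id': 44}
  config={'key': 23, 'id': 44, 'x': 87}
  config={'key': 116, 'id': 44, 'x': 87}
  config={'key': 116, 'id': 44, 'x': 87}, value=116

Final answer: 116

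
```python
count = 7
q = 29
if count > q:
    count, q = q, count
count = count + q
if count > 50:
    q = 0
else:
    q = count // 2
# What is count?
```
Trace:
  count=7
  count=7, q=29
  count=7, q=29
  count=36, q=29
  count=36, q=18

Final answer: 36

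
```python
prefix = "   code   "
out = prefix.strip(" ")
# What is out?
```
Trace:
  prefix='   code   '
  prefix='   code   ', out='code'

Final answer: 'code'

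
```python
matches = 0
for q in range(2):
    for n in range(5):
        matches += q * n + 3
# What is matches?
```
Trace:
  matches=0
  matches=3, q=0, n=0
  matches=6, q=0, n=1
  matches=9, q=0, n=2
  matches=12, q=0, n=3
  matches=15, q=0, n=4
  matches=18, q=1, n=0
  matches=22, q=1, n=1
  matches=27, q=1, n=2
  matches=33, q=1, n=3
  matches=40, q=1, n=4

Final answer: 40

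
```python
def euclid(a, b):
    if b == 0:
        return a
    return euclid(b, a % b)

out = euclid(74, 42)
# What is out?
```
Call trace:
euclid(a=74, b=42)
  euclid(a=42, b=32)
    euclid(a=32, b=10)
      euclid(a=10, b=2)
        euclid(a=2, b=0)
        -> return 2
      -> return 2
    -> return 2
  -> return 2
-> return 2

Final answer: 2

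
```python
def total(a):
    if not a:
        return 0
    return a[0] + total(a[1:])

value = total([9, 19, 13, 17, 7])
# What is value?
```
Call trace:
total(a=[9, 19, 13, 17, 7])
  total(a=[19, 13, 17, 7])
    total(a=[13, 17, 7])
      total(a=[17, 7])
        total(a=[7])
          total(a=[])
          -> return 0
        -> return 7
      -> return 24
    -> return 37
  -> return 56
-> return 65

Final answer: 65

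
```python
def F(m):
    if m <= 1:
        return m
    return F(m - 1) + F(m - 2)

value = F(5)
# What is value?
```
Call trace (a repeated sub-call is expanded the first time; later identical calls just restate its return value):
F(m=5)
  F(m=4)
    F(m=3)
      F(m=2)
        F(m=1)
        -> return 1
        F(m=0)
        -> return 0
      -> return 1
      F(m=1)
      -> return 1
    -> return 2
    F(m=2) -> return 1  (same call as traced above)
  -> return 3
  F(m=3) -> return 2  (same call as traced above)
-> return 5

Final answer: 5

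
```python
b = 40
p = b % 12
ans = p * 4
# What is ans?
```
Trace:
  b=40
  b=40, p=4
  b=40, p=4, ans=16

Final answer: 16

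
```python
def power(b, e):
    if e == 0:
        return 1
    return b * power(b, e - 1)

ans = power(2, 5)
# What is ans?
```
Call trace:
power(b=2, e=5)
  power(b=2, e=4)
    power(b=2, e=3)
      power(b=2, e=2)
        power(b=2, e=1)
          power(b=2, e=0)
          -> return 1
        -> return 2
      -> return 4
    -> return 8
  -> return 16
-> return 32

Final answer: 32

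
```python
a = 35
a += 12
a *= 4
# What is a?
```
Trace:
  a=35
  a=47
  a=188

Final answer: 188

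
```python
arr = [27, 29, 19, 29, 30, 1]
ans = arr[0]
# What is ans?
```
Trace:
  arr=[27, 29, 19, 29, 30, 1]
  arr=[27, 29, 19, 29, 30, 1], ans=27

Final answer: 27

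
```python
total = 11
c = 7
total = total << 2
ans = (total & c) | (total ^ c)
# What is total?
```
Trace:
  total=11
  total=11, c=7
  total=44, c=7
  total=44, c=7, ans=47

Final answer: 44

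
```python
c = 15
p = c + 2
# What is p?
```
Trace:
  c=15
  c=15, p=17

Final answer: 17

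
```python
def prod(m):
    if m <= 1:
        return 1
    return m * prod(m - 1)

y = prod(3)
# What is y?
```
Call trace:
prod(m=3)
  prod(m=2)
    prod(m=1)
    -> return 1
  -> return 2
-> return 6

Final answer: 6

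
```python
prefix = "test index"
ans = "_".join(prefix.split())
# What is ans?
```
Trace:
  prefix='test index'
  prefix='test index', ans='test_index'

Final answer: 'test_index'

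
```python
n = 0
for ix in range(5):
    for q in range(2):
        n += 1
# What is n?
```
Trace:
  n=0
  n=1, ix=0, q=0
  n=2, ix=0, q=1
  n=3, ix=1, q=0
  n=4, ix=1, q=1
  n=5, ix=2, q=0
  n=6, ix=2, q=1
  n=7, ix=3, q=0
  n=8, ix=3, q=1
  n=9, ix=4, q=0
  n=10, ix=4, q=1

Final answer: 10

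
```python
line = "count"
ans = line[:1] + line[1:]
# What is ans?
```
Trace:
  line='count'
  line='count', ans='count'

Final answer: 'count'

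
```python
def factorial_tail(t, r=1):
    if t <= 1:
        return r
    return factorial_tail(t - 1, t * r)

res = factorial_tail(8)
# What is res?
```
Call trace:
factorial_tail(t=8, r=1)
  factorial_tail(t=7, r=8)
    factorial_tail(t=6, r=56)
      factorial_tail(t=5, r=336)
        factorial_tail(t=4, r=1680)
          factorial_tail(t=3, r=6720)
            factorial_tail(t=2, r=20160)
              factorial_tail(t=1, r=40320)
              -> return 40320
            -> return 40320
          -> return 40320
        -> return 40320
      -> return 40320
    -> return 40320
  -> return 40320
-> return 40320

Final answer: 40320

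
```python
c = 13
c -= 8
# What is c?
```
Trace:
  c=13
  c=5

Final answer: 5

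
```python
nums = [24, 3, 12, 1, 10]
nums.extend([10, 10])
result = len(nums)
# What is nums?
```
Trace:
  nums=[24, 3, 12, 1, 10]
  nums=[24, 3, 12, 1, 10, 10, 10]
  nums=[24, 3, 12, 1, 10, 10, 10], result=7

Final answer: [24, 3, 12, 1, 10, 10, 10]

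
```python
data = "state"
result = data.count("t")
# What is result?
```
Trace:
  data='state'
  data='state', result=2

Final answer: 2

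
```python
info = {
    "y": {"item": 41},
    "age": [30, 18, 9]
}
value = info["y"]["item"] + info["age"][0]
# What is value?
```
Trace:
  info={'y': {'item': 41}, 'age': [30, 18, 9]}
  info={'y': {'item': 41}, 'age': [30, 18, 9]}, value=71

Final answer: 71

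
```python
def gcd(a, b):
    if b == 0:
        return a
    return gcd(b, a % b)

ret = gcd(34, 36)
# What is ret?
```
Call trace:
gcd(a=34, b=36)
  gcd(a=36, b=34)
    gcd(a=34, b=2)
      gcd(a=2, b=0)
      -> return 2
    -> return 2
  -> return 2
-> return 2

Final answer: 2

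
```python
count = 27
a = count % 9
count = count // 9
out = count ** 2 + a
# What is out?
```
Trace:
  count=27
  count=27, a=0
  count=3, a=0
  count=3, a=0, out=9

Final answer: 9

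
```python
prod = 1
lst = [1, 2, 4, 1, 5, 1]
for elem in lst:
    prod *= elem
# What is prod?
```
Trace:
  prod=1
  prod=1, elem=1
  prod=2, elem=2
  prod=8, elem=4
  prod=8, elem=1
  prod=40, elem=5
  prod=40, elem=1

Final answer: 40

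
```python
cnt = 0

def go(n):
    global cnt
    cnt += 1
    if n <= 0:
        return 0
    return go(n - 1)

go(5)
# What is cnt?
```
Call trace:
go(n=5)
  go(n=4)
    go(n=3)
      go(n=2)
        go(n=1)
          go(n=0)
          -> return 0
        -> return 0
      -> return 0
    -> return 0
  -> return 0
-> return 0

cnt is incremented once per call. go is entered once for each n = 5, 4, 3, 2, 1, 0 (the n <= 0 call returns without recursing), i.e. 5 + 1 calls.
cnt = 6

Final answer: 6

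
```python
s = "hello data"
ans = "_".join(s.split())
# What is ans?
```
Trace:
  s='hello data'
  s='hello data', ans='hello_data'

Final answer: 'hello_data'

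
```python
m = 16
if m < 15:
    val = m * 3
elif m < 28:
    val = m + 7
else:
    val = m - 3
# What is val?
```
Trace:
  m=16
  m=16, val=23

Final answer: 23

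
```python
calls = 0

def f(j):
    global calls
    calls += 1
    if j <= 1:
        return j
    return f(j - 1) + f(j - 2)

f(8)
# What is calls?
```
Call trace (a repeated sub-call is expanded the first time; later identical calls just restate its return value):
f(j=8)
  f(j=7)
    f(j=6)
      f(j=5)
        f(j=4)
          f(j=3)
            f(j=2)
              f(j=1)
              -> return 1
              f(j=0)
              -> return 0
            -> return 1
            f(j=1)
            -> return 1
          -> return 2
          f(j=2) -> return 1  (same call as traced above)
        -> return 3
        f(j=3) -> return 2  (same call as traced above)
      -> return 5
      f(j=4) -> return 3  (same call as traced above)
    -> return 8
    f(j=5) -> return 5  (same call as traced above)
  -> return 13
  f(j=6) -> return 8  (same call as traced above)
-> return 21

calls is incremented once per call, so count the calls in each subtree. Let C(j) = number of calls made by f(j).
C(0) = C(1) = 1 (base case, no recursion); C(j) = 1 + C(j - 1) + C(j - 2) otherwise.
C(2) = 1 + C(1) + C(0) = 1 + 1 + 1 = 3
C(3) = 1 + C(2) + C(1) = 1 + 3 + 1 = 5
C(4) = 1 + C(3) + C(2) = 1 + 5 + 3 = 9
C(5) = 1 + C(4) + C(3) = 1 + 9 + 5 = 15
C(6) = 1 + C(5) + C(4) = 1 + 15 + 9 = 25
C(7) = 1 + C(6) + C(5) = 1 + 25 + 15 = 41
C(8) = 1 + C(7) + C(6) = 1 + 41 + 25 = 67
calls = C(8) = 67

Final answer: 67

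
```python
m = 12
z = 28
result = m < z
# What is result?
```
Trace:
  m=12
  m=12, z=28
  m=12, z=28, result=True

Final answer: True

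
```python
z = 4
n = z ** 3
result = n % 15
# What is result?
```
Trace:
  z=4
  z=4, n=64
  z=4, n=64, result=4

Final answer: 4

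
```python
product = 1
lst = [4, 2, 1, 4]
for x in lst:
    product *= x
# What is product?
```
Trace:
  product=1
  product=4, x=4
  product=8, x=2
  product=8, x=1
  product=32, x=4

Final answer: 32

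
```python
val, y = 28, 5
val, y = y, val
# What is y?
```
Trace:
  val=28, y=5
  val=5, y=28

Final answer: 28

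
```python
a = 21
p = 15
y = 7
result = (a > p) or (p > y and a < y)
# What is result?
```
Trace:
  a=21
  a=21, p=15
  a=21, p=15, y=7
  a=21, p=15, y=7, result=True

Final answer: True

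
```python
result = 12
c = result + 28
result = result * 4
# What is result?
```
Trace:
  result=12
  result=12, c=40
  result=48, c=40

Final answer: 48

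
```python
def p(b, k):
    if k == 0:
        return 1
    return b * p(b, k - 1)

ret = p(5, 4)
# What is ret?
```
Call trace:
p(b=5, k=4)
  p(b=5, k=3)
    p(b=5, k=2)
      p(b=5, k=1)
        p(b=5, k=0)
        -> return 1
      -> return 5
    -> return 25
  -> return 125
-> return 625

Final answer: 625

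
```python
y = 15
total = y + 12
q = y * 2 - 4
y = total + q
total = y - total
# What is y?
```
Trace:
  y=15
  y=15, total=27
  y=15, total=27, q=26
  y=53, total=27, q=26
  y=53, total=26, q=26

Final answer: 53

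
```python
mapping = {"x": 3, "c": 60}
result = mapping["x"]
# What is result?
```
Trace:
  mapping={'x': 3, 'c': 60}
  mapping={'x': 3, 'c': 60}, result=3

Final answer: 3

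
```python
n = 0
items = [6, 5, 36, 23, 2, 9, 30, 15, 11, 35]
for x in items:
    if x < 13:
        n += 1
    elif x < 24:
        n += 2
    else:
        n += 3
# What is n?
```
Trace:
  n=0
  n=1, x=6
  n=2, x=5
  n=5, x=36
  n=7, x=23
  n=8, x=2
  n=9, x=9
  n=12, x=30
  n=14, x=15
  n=15, x=11
  n=18, x=35

Final answer: 18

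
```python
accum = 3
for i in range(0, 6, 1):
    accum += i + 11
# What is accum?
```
Trace:
  accum=3
  accum=14, i=0
  accum=26, i=1
  accum=39, i=2
  accum=53, i=3
  accum=68, i=4
  accum=84, i=5

Final answer: 84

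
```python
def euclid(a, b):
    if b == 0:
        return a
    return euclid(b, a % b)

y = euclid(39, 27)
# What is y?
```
Call trace:
euclid(a=39, b=27)
  euclid(a=27, b=12)
    euclid(a=12, b=3)
      euclid(a=3, b=0)
      -> return 3
    -> return 3
  -> return 3
-> return 3

Final answer: 3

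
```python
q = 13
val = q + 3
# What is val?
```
Trace:
  q=13
  q=13, val=16

Final answer: 16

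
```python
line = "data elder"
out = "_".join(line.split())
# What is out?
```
Trace:
  line='data elder'
  line='data elder', out='data_elder'

Final answer: 'data_elder'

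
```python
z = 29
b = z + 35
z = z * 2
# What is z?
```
Trace:
  z=29
  z=29, b=64
  z=58, b=64

Final answer: 58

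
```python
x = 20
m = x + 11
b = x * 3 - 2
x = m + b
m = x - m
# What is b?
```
Trace:
  x=20
  x=20, m=31
  x=20, m=31, b=58
  x=89, m=31, b=58
  x=89, m=58, b=58

Final answer: 58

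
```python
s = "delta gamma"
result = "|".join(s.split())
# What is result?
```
Trace:
  s='delta gamma'
  s='delta gamma', result='delta|gamma'

Final answer: 'delta|gamma'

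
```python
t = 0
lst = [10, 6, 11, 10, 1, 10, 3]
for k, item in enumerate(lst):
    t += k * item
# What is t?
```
Trace:
  t=0
  t=0, k=0, item=10
  t=6, k=1, item=6
  t=28, k=2, item=11
  t=58, k=3, item=10
  t=62, k=4, item=1
  t=112, k=5, item=10
  t=130, k=6, item=3

Final answer: 130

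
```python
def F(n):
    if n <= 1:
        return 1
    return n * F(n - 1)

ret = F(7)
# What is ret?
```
Call trace:
F(n=7)
  F(n=6)
    F(n=5)
      F(n=4)
        F(n=3)
          F(n=2)
            F(n=1)
            -> return 1
          -> return 2
        -> return 6
      -> return 24
    -> return 120
  -> return 720
-> return 5040

Final answer: 5040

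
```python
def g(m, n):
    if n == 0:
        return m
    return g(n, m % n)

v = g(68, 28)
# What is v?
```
Call trace:
g(m=68, n=28)
  g(m=28, n=12)
    g(m=12, n=4)
      g(m=4, n=0)
      -> return 4
    -> return 4
  -> return 4
-> return 4

Final answer: 4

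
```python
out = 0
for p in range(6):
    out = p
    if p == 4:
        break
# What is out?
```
Trace:
  out=0
  out=0, p=0
  out=1, p=1
  out=2, p=2
  out=3, p=3
  out=4, p=4

Final answer: 4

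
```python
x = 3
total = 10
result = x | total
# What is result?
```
Trace:
  x=3
  x=3, total=10
  x=3, total=10, result=11

Final answer: 11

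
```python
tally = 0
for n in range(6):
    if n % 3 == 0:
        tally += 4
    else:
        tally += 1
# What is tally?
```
Trace:
  tally=0
  tally=4, n=0
  tally=5, n=1
  tally=6, n=2
  tally=10, n=3
  tally=11, n=4
  tally=12, n=5

Final answer: 12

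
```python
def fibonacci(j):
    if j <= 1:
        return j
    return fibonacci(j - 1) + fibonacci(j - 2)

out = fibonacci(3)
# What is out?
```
Call trace:
fibonacci(j=3)
  fibonacci(j=2)
    fibonacci(j=1)
    -> return 1
    fibonacci(j=0)
    -> return 0
  -> return 1
  fibonacci(j=1)
  -> return 1
-> return 2

Final answer: 2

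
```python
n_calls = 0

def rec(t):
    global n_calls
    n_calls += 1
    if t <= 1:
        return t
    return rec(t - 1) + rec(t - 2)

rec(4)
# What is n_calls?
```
Call trace (a repeated sub-call is expanded the first time; later identical calls just restate its return value):
rec(t=4)
  rec(t=3)
    rec(t=2)
      rec(t=1)
      -> return 1
      rec(t=0)
      -> return 0
    -> return 1
    rec(t=1)
    -> return 1
  -> return 2
  rec(t=2) -> return 1  (same call as traced above)
-> return 3

n_calls is incremented once per call, so count the calls in each subtree. Let C(t) = number of calls made by rec(t).
C(0) = C(1) = 1 (base case, no recursion); C(t) = 1 + C(t - 1) + C(t - 2) otherwise.
C(2) = 1 + C(1) + C(0) = 1 + 1 + 1 = 3
C(3) = 1 + C(2) + C(1) = 1 + 3 + 1 = 5
C(4) = 1 + C(3) + C(2) = 1 + 5 + 3 = 9
n_calls = C(4) = 9

Final answer: 9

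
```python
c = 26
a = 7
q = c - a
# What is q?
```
Trace:
  c=26
  c=26, a=7
  c=26, a=7, q=19

Final answer: 19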